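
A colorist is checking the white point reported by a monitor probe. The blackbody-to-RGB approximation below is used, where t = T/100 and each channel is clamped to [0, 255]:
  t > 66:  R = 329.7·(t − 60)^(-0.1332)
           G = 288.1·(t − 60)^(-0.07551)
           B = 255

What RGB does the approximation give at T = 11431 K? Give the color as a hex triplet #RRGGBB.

t = 11431/100 = 114.31; the t > 66 branch applies.
R = 329.7·(114.31 − 60)^(-0.1332) = 329.7·54.31^(-0.1332) = 329.7·0.58737 = 193.657.
G = 288.1·(114.31 − 60)^(-0.07551) = 288.1·54.31^(-0.07551) = 288.1·0.73960 = 213.080.
B = 255 by definition for t > 66.
Rounded: (194, 213, 255).
In hex: #C2D5FF.

#C2D5FF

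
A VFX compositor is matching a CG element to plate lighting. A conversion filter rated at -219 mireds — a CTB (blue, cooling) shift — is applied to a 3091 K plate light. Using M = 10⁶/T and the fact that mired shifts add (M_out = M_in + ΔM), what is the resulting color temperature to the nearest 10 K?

M_in = 10⁶/3091 = 323.52 mireds.
M_out = 323.52 + (-219) = 104.52 mireds.
T_out = 10⁶/104.52 = 9567.6 K → 9570 K.

9570 K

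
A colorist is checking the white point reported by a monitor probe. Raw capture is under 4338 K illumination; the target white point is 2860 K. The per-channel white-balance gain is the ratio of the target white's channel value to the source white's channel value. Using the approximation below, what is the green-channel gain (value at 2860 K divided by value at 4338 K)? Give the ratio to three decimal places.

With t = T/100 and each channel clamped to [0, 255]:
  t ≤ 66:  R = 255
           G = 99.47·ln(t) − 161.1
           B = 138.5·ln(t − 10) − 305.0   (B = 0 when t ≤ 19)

0.806

At 4338 K (t = 43.38):
  G = 99.47·ln 43.38 − 161.1 = 99.47·3.7700 − 161.1 = 213.902.
At 2860 K (t = 28.6):
  G = 99.47·ln 28.6 − 161.1 = 99.47·3.3534 − 161.1 = 172.463.
Gain = 172.463 / 213.902 = 0.8063 → 0.806.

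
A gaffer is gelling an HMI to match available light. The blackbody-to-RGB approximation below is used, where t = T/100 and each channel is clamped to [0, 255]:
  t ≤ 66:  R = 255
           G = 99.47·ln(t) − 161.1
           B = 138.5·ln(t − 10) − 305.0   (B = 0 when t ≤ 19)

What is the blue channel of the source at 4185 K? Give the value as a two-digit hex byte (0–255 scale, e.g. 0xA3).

t = 4185/100 = 41.85; the t ≤ 66 branch applies.
B = 138.5·ln(41.85 − 10) − 305.0 = 138.5·ln 31.85 − 305.0 = 138.5·3.4610 − 305.0 = 174.354.
Rounded: 174; in hex, 0xAE.

0xAE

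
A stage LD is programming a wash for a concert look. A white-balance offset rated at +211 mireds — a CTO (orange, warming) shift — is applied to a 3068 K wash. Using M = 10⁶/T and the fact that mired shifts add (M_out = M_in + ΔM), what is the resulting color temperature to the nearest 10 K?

M_in = 10⁶/3068 = 325.95 mireds.
M_out = 325.95 + (+211) = 536.95 mireds.
T_out = 10⁶/536.95 = 1862.4 K → 1860 K.

1860 K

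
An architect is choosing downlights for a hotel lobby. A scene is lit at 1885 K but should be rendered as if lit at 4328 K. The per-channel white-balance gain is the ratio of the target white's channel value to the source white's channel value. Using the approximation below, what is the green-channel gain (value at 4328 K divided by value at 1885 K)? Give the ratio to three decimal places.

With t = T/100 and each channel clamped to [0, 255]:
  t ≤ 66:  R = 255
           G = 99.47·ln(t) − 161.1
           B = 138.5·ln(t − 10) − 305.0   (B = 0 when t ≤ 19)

1.631

At 1885 K (t = 18.85):
  G = 99.47·ln 18.85 − 161.1 = 99.47·2.9365 − 161.1 = 130.995.
At 4328 K (t = 43.28):
  G = 99.47·ln 43.28 − 161.1 = 99.47·3.7677 − 161.1 = 213.672.
Gain = 213.672 / 130.995 = 1.6311 → 1.631.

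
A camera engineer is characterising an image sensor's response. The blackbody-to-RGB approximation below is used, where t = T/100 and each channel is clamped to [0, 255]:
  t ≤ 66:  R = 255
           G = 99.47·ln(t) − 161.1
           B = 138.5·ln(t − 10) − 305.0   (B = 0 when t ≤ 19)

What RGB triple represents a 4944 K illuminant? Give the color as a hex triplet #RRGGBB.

t = 4944/100 = 49.44; the t ≤ 66 branch applies.
R = 255 by definition for t ≤ 66.
G = 99.47·ln 49.44 − 161.1 = 99.47·3.9008 − 161.1 = 226.909.
B = 138.5·ln(49.44 − 10) − 305.0 = 138.5·ln 39.44 − 305.0 = 138.5·3.6748 − 305.0 = 203.957.
Rounded: (255, 227, 204).
In hex: #FFE3CC.

#FFE3CC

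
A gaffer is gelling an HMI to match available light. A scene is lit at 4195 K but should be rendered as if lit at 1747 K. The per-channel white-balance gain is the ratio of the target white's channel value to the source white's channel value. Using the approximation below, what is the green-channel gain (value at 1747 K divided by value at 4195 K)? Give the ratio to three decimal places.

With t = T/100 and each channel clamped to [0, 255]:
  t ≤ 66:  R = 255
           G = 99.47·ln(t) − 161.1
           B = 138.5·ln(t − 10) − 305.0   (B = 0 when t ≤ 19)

At 4195 K (t = 41.95):
  G = 99.47·ln 41.95 − 161.1 = 99.47·3.7365 − 161.1 = 210.568.
At 1747 K (t = 17.47):
  G = 99.47·ln 17.47 − 161.1 = 99.47·2.8605 − 161.1 = 123.432.
Gain = 123.432 / 210.568 = 0.5862 → 0.586.

0.586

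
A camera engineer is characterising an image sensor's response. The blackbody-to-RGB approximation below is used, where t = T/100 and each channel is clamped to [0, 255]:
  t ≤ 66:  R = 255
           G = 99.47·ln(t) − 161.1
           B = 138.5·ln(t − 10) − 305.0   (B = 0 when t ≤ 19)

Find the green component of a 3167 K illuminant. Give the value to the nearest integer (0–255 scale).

t = 3167/100 = 31.67; the t ≤ 66 branch applies.
G = 99.47·ln 31.67 − 161.1 = 99.47·3.4554 − 161.1 = 182.606.
Rounded: 183.

183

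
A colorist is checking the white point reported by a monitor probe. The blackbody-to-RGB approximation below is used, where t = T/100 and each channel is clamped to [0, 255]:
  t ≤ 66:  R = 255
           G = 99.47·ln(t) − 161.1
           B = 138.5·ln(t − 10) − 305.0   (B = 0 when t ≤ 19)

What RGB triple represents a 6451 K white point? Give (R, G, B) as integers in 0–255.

(255, 253, 249)

t = 6451/100 = 64.51; the t ≤ 66 branch applies.
R = 255 by definition for t ≤ 66.
G = 99.47·ln 64.51 − 161.1 = 99.47·4.1668 − 161.1 = 253.374.
B = 138.5·ln(64.51 − 10) − 305.0 = 138.5·ln 54.51 − 305.0 = 138.5·3.9984 − 305.0 = 248.776.
Rounded: (255, 253, 249).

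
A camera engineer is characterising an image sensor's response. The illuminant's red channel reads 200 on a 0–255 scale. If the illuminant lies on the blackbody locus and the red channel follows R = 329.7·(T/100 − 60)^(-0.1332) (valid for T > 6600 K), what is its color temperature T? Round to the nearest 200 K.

10200 K

(t − 60)^(-0.1332) = 200/329.7 = 0.60661.
t − 60 = 0.60661^(1/-0.1332) = 0.60661^(-7.508) = 42.638, so t = 102.638.
T = 100·t = 10264 K → 10200 K to the nearest 200 K.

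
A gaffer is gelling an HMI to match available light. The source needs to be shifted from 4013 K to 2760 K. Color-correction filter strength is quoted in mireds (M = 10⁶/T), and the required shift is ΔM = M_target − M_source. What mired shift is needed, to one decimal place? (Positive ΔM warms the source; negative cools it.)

+113.1 mireds

M_source = 10⁶/4013 = 249.190; M_target = 10⁶/2760 = 362.319.
ΔM = 362.319 − 249.190 = 113.129 → +113.1 mireds, a warming shift.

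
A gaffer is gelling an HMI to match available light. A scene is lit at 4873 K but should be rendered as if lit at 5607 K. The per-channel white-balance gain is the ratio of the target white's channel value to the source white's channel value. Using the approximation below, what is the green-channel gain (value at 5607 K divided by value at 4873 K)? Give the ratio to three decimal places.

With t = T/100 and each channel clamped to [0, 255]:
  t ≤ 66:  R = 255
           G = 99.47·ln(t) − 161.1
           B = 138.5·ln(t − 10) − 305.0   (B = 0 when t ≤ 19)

1.062

At 4873 K (t = 48.73):
  G = 99.47·ln 48.73 − 161.1 = 99.47·3.8863 − 161.1 = 225.470.
At 5607 K (t = 56.07):
  G = 99.47·ln 56.07 − 161.1 = 99.47·4.0266 − 161.1 = 239.426.
Gain = 239.426 / 225.470 = 1.0619 → 1.062.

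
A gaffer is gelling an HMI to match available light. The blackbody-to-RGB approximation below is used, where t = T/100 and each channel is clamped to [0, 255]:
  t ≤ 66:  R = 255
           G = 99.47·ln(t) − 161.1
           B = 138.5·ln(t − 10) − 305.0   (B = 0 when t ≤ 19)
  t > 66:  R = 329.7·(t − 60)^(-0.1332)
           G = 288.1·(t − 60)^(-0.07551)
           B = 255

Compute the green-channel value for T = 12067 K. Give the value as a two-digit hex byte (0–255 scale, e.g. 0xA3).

t = 12067/100 = 120.67; the t > 66 branch applies.
G = 288.1·(120.67 − 60)^(-0.07551) = 288.1·60.67^(-0.07551) = 288.1·0.73345 = 211.306.
Rounded: 211; in hex, 0xD3.

0xD3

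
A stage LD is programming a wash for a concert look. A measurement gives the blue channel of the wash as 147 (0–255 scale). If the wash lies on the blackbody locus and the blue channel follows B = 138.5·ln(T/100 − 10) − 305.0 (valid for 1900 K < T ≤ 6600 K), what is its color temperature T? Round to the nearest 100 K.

3600 K

ln(t − 10) = (147 + 305.0) / 138.5 = 3.2635.
t − 10 = e^3.2635 = 26.142, so t = 36.142.
T = 100·t = 3614 K → 3600 K to the nearest 100 K.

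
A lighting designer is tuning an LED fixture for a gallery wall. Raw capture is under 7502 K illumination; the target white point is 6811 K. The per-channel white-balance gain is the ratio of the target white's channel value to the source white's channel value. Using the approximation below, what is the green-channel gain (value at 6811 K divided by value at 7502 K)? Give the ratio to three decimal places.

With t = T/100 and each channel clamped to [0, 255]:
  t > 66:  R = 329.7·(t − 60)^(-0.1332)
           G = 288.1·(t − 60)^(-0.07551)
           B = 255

At 7502 K (t = 75.02):
  G = 288.1·(75.02 − 60)^(-0.07551) = 288.1·15.02^(-0.07551) = 288.1·0.81499 = 234.797.
At 6811 K (t = 68.11):
  G = 288.1·(68.11 − 60)^(-0.07551) = 288.1·8.11^(-0.07551) = 288.1·0.85381 = 245.982.
Gain = 245.982 / 234.797 = 1.0476 → 1.048.

1.048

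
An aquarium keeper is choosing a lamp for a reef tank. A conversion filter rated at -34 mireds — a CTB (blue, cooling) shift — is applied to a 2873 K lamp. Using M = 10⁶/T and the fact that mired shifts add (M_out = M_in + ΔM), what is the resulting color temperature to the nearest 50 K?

M_in = 10⁶/2873 = 348.07 mireds.
M_out = 348.07 + (-34) = 314.07 mireds.
T_out = 10⁶/314.07 = 3184.0 K → 3200 K.

3200 K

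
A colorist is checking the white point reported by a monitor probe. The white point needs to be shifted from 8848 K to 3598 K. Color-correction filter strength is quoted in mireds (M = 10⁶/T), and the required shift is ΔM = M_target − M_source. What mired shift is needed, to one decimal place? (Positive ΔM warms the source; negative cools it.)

M_source = 10⁶/8848 = 113.020; M_target = 10⁶/3598 = 277.932.
ΔM = 277.932 − 113.020 = 164.912 → +164.9 mireds, a warming shift.

+164.9 mireds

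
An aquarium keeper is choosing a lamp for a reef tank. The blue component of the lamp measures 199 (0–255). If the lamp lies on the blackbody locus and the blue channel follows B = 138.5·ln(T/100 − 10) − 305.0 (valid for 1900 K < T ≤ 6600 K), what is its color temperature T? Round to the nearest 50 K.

ln(t − 10) = (199 + 305.0) / 138.5 = 3.6390.
t − 10 = e^3.6390 = 38.053, so t = 48.053.
T = 100·t = 4805 K → 4800 K to the nearest 50 K.

4800 K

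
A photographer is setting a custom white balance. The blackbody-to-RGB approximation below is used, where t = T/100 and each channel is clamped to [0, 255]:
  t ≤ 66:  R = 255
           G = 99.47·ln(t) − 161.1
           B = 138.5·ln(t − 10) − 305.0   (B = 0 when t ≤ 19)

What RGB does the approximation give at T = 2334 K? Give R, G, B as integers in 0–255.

t = 2334/100 = 23.34; the t ≤ 66 branch applies.
R = 255 by definition for t ≤ 66.
G = 99.47·ln 23.34 − 161.1 = 99.47·3.1502 − 161.1 = 152.247.
B = 138.5·ln(23.34 − 10) − 305.0 = 138.5·ln 13.34 − 305.0 = 138.5·2.5908 − 305.0 = 53.821.
Rounded: (255, 152, 54).

R=255, G=152, B=54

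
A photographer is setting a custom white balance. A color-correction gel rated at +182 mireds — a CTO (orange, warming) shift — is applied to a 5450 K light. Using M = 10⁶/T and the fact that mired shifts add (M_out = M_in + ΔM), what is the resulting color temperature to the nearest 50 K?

2750 K

M_in = 10⁶/5450 = 183.49 mireds.
M_out = 183.49 + (+182) = 365.49 mireds.
T_out = 10⁶/365.49 = 2736.1 K → 2750 K.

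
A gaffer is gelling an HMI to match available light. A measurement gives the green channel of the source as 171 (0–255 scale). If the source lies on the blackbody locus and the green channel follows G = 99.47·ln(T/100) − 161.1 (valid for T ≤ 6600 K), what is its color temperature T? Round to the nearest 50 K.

ln t = (171 + 161.1) / 99.47 = 3.3387.
t = e^3.3387 = 28.182.
T = 100·t = 2818 K → 2800 K to the nearest 50 K.

2800 K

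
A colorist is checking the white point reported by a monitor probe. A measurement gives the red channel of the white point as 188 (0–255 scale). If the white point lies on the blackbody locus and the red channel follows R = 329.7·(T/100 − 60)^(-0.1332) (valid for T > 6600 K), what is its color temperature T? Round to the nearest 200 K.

(t − 60)^(-0.1332) = 188/329.7 = 0.57022.
t − 60 = 0.57022^(1/-0.1332) = 0.57022^(-7.508) = 67.848, so t = 127.848.
T = 100·t = 12785 K → 12800 K to the nearest 200 K.

12800 K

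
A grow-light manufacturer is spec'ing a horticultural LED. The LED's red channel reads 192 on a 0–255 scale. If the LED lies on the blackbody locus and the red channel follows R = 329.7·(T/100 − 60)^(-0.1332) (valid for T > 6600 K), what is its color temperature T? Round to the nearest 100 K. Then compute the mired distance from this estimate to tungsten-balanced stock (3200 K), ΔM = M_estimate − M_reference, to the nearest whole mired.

(t − 60)^(-0.1332) = 192/329.7 = 0.58235.
t − 60 = 0.58235^(1/-0.1332) = 0.58235^(-7.508) = 57.929, so t = 117.929.
T = 100·t = 11793 K → 11800 K to the nearest 100 K.
M_estimate = 10⁶/11800 = 84.75; M_reference = 10⁶/3200 = 312.50.
ΔM = 84.75 − 312.50 = -227.75 → -228 mireds.

-228 mireds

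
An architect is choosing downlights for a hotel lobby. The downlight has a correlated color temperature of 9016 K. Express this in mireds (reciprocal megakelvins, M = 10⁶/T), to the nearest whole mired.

M = 10⁶ / 9016 = 110.914 → 111 mireds.

111 mireds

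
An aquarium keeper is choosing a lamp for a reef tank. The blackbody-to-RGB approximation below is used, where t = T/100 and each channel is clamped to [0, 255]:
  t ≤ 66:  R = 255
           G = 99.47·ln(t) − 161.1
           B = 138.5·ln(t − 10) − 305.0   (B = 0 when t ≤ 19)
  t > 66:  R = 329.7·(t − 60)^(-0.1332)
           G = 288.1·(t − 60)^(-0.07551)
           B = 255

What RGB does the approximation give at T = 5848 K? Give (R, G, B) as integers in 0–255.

(255, 244, 233)

t = 5848/100 = 58.48; the t ≤ 66 branch applies.
R = 255 by definition for t ≤ 66.
G = 99.47·ln 58.48 − 161.1 = 99.47·4.0687 − 161.1 = 243.612.
B = 138.5·ln(58.48 − 10) − 305.0 = 138.5·ln 48.48 − 305.0 = 138.5·3.8812 − 305.0 = 232.539.
Rounded: (255, 244, 233).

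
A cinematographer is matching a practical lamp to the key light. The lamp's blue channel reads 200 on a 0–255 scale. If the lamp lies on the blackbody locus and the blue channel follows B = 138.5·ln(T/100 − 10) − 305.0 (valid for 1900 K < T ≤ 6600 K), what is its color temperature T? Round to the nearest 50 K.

4850 K

ln(t − 10) = (200 + 305.0) / 138.5 = 3.6462.
t − 10 = e^3.6462 = 38.329, so t = 48.329.
T = 100·t = 4833 K → 4850 K to the nearest 50 K.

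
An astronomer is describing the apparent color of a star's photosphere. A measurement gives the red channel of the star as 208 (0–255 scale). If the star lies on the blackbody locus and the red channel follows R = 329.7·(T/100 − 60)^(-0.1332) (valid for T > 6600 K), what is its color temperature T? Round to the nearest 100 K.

(t − 60)^(-0.1332) = 208/329.7 = 0.63088.
t − 60 = 0.63088^(1/-0.1332) = 0.63088^(-7.508) = 31.763, so t = 91.763.
T = 100·t = 9176 K → 9200 K to the nearest 100 K.

9200 K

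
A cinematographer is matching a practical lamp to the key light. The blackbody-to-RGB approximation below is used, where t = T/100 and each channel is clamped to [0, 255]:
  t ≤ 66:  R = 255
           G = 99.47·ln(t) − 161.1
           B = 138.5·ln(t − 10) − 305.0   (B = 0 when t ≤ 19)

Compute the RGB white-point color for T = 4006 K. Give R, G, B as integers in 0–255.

R=255, G=206, B=166

t = 4006/100 = 40.06; the t ≤ 66 branch applies.
R = 255 by definition for t ≤ 66.
G = 99.47·ln 40.06 − 161.1 = 99.47·3.6904 − 161.1 = 205.982.
B = 138.5·ln(40.06 − 10) − 305.0 = 138.5·ln 30.06 − 305.0 = 138.5·3.4032 − 305.0 = 166.343.
Rounded: (255, 206, 166).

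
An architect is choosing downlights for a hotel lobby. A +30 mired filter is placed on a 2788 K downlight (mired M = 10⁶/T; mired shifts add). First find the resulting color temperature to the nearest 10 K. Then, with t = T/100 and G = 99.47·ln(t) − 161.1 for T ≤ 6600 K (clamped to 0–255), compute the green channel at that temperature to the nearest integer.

162

M_in = 10⁶/2788 = 358.68; M_out = 358.68 + (+30) = 388.68.
T_out = 10⁶/388.68 = 2572.8 K → 2570 K; t = 25.7.
G = 99.47·ln 25.7 − 161.1 = 99.47·3.2465 − 161.1 = 161.828.
Rounded: 162.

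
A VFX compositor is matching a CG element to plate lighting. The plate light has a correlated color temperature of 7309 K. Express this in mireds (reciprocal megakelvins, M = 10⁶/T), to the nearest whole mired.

M = 10⁶ / 7309 = 136.818 → 137 mireds.

137 mireds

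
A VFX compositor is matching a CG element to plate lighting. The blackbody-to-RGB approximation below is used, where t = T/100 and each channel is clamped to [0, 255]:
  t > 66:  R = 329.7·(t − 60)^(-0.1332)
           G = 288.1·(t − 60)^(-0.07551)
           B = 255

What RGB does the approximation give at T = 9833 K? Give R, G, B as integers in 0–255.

R=203, G=219, B=255

t = 9833/100 = 98.33; the t > 66 branch applies.
R = 329.7·(98.33 − 60)^(-0.1332) = 329.7·38.33^(-0.1332) = 329.7·0.61528 = 202.858.
G = 288.1·(98.33 − 60)^(-0.07551) = 288.1·38.33^(-0.07551) = 288.1·0.75932 = 218.761.
B = 255 by definition for t > 66.
Rounded: (203, 219, 255).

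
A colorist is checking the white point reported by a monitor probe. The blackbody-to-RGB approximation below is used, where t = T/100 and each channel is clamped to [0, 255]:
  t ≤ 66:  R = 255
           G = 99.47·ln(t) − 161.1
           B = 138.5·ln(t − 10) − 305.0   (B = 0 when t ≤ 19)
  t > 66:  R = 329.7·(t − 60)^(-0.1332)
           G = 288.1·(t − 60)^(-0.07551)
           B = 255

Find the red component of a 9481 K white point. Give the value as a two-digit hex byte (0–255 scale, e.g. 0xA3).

0xCD

t = 9481/100 = 94.81; the t > 66 branch applies.
R = 329.7·(94.81 − 60)^(-0.1332) = 329.7·34.81^(-0.1332) = 329.7·0.62323 = 205.477.
Rounded: 205; in hex, 0xCD.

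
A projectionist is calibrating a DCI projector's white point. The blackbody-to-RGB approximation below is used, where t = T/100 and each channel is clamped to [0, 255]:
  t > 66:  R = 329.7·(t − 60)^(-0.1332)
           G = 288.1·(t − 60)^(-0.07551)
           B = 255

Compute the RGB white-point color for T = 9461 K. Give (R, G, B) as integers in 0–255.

(206, 220, 255)

t = 9461/100 = 94.61; the t > 66 branch applies.
R = 329.7·(94.61 − 60)^(-0.1332) = 329.7·34.61^(-0.1332) = 329.7·0.62370 = 205.635.
G = 288.1·(94.61 − 60)^(-0.07551) = 288.1·34.61^(-0.07551) = 288.1·0.76520 = 220.454.
B = 255 by definition for t > 66.
Rounded: (206, 220, 255).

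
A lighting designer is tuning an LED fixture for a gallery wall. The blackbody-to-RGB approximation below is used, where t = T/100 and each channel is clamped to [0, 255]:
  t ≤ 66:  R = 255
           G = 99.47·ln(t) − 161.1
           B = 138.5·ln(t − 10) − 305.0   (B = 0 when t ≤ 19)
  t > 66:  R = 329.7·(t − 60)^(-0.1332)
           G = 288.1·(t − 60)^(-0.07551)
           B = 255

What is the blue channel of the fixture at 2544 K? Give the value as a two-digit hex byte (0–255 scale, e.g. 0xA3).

0x4A

t = 2544/100 = 25.44; the t ≤ 66 branch applies.
B = 138.5·ln(25.44 − 10) − 305.0 = 138.5·ln 15.44 − 305.0 = 138.5·2.7370 − 305.0 = 74.069.
Rounded: 74; in hex, 0x4A.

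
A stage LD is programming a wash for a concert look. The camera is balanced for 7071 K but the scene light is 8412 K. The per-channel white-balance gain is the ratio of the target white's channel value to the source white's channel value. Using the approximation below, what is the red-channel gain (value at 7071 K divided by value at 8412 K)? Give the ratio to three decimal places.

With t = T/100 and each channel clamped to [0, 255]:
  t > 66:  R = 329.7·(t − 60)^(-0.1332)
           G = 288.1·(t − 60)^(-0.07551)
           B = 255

At 8412 K (t = 84.12):
  R = 329.7·(84.12 − 60)^(-0.1332) = 329.7·24.12^(-0.1332) = 329.7·0.65444 = 215.768.
At 7071 K (t = 70.71):
  R = 329.7·(70.71 − 60)^(-0.1332) = 329.7·10.71^(-0.1332) = 329.7·0.72918 = 240.409.
Gain = 240.409 / 215.768 = 1.1142 → 1.114.

1.114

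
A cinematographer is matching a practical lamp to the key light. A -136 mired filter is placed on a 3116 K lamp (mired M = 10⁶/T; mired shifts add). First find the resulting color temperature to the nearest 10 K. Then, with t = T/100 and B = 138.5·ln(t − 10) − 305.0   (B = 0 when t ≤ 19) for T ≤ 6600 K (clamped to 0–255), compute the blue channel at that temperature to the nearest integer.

M_in = 10⁶/3116 = 320.92; M_out = 320.92 + (-136) = 184.92.
T_out = 10⁶/184.92 = 5407.6 K → 5410 K; t = 54.1.
B = 138.5·ln(54.1 − 10) − 305.0 = 138.5·ln 44.1 − 305.0 = 138.5·3.7865 − 305.0 = 219.425.
Rounded: 219.

219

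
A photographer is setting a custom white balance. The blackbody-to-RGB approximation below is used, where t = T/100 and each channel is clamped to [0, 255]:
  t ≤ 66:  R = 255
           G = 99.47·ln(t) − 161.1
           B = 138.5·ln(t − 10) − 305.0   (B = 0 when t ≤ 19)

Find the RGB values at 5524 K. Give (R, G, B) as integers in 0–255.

(255, 238, 223)

t = 5524/100 = 55.24; the t ≤ 66 branch applies.
R = 255 by definition for t ≤ 66.
G = 99.47·ln 55.24 − 161.1 = 99.47·4.0117 − 161.1 = 237.943.
B = 138.5·ln(55.24 − 10) − 305.0 = 138.5·ln 45.24 − 305.0 = 138.5·3.8120 − 305.0 = 222.959.
Rounded: (255, 238, 223).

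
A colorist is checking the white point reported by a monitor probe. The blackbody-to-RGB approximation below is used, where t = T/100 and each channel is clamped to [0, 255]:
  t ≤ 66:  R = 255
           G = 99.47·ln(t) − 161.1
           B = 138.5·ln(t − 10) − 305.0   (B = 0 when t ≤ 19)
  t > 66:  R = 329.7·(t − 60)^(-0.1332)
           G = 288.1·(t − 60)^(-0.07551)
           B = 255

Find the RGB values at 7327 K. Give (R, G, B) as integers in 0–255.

(234, 237, 255)

t = 7327/100 = 73.27; the t > 66 branch applies.
R = 329.7·(73.27 − 60)^(-0.1332) = 329.7·13.27^(-0.1332) = 329.7·0.70865 = 233.643.
G = 288.1·(73.27 − 60)^(-0.07551) = 288.1·13.27^(-0.07551) = 288.1·0.82264 = 237.004.
B = 255 by definition for t > 66.
Rounded: (234, 237, 255).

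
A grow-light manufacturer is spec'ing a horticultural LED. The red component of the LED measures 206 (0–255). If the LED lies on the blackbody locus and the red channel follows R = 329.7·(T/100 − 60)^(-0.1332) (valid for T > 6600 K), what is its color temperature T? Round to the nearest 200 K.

(t − 60)^(-0.1332) = 206/329.7 = 0.62481.
t − 60 = 0.62481^(1/-0.1332) = 0.62481^(-7.508) = 34.152, so t = 94.152.
T = 100·t = 9415 K → 9400 K to the nearest 200 K.

9400 K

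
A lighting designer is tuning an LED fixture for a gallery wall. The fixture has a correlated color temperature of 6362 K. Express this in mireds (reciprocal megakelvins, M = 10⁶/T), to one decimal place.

M = 10⁶ / 6362 = 157.183 → 157.2 mireds.

157.2 mireds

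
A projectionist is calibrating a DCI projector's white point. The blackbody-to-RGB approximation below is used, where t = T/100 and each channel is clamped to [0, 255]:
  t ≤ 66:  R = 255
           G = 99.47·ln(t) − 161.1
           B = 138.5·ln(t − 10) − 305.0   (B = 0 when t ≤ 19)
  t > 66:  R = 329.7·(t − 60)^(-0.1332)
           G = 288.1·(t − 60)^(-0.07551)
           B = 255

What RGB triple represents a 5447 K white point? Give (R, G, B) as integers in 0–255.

t = 5447/100 = 54.47; the t ≤ 66 branch applies.
R = 255 by definition for t ≤ 66.
G = 99.47·ln 54.47 − 161.1 = 99.47·3.9977 − 161.1 = 236.546.
B = 138.5·ln(54.47 − 10) − 305.0 = 138.5·ln 44.47 − 305.0 = 138.5·3.7948 − 305.0 = 220.582.
Rounded: (255, 237, 221).

(255, 237, 221)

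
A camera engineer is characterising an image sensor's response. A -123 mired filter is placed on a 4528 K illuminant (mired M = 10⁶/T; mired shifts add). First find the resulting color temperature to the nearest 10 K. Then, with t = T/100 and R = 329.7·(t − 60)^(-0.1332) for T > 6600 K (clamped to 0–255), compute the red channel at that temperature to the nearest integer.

M_in = 10⁶/4528 = 220.85; M_out = 220.85 + (-123) = 97.85.
T_out = 10⁶/97.85 = 10219.9 K → 10220 K; t = 102.2.
R = 329.7·(102.2 − 60)^(-0.1332) = 329.7·42.2^(-0.1332) = 329.7·0.60745 = 200.275.
Rounded: 200.

200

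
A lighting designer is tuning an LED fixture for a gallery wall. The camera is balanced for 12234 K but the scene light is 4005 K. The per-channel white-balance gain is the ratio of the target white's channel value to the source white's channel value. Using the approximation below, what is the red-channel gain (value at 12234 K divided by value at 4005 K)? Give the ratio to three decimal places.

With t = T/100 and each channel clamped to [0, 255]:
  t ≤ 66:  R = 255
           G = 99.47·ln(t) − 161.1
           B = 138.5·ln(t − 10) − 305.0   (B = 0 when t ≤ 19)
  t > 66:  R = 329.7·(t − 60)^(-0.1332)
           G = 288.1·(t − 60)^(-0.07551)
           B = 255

0.746

At 4005 K (t = 40.05):
  R = 255 by definition for t ≤ 66.
At 12234 K (t = 122.34):
  R = 329.7·(122.34 − 60)^(-0.1332) = 329.7·62.34^(-0.1332) = 329.7·0.57668 = 190.132.
Gain = 190.132 / 255.000 = 0.7456 → 0.746.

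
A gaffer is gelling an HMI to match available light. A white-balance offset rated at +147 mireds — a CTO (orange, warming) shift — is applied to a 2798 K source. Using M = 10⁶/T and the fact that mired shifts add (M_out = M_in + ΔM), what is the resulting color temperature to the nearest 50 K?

2000 K

M_in = 10⁶/2798 = 357.40 mireds.
M_out = 357.40 + (+147) = 504.40 mireds.
T_out = 10⁶/504.40 = 1982.6 K → 2000 K.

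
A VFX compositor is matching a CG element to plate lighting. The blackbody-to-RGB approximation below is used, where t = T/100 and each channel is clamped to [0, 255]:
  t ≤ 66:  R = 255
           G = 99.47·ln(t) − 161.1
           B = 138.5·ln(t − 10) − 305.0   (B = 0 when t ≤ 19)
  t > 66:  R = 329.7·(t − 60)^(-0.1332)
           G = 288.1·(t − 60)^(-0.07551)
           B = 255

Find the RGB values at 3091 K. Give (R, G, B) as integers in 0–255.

t = 3091/100 = 30.91; the t ≤ 66 branch applies.
R = 255 by definition for t ≤ 66.
G = 99.47·ln 30.91 − 161.1 = 99.47·3.4311 − 161.1 = 180.190.
B = 138.5·ln(30.91 − 10) − 305.0 = 138.5·ln 20.91 − 305.0 = 138.5·3.0402 − 305.0 = 116.072.
Rounded: (255, 180, 116).

(255, 180, 116)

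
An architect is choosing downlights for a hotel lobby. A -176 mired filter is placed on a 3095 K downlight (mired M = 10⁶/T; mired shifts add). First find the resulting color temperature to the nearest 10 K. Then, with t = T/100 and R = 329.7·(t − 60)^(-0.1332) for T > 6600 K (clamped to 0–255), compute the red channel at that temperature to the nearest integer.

250

M_in = 10⁶/3095 = 323.10; M_out = 323.10 + (-176) = 147.10.
T_out = 10⁶/147.10 = 6798.0 K → 6800 K; t = 68.
R = 329.7·(68 − 60)^(-0.1332) = 329.7·8^(-0.1332) = 329.7·0.75807 = 249.935.
Rounded: 250.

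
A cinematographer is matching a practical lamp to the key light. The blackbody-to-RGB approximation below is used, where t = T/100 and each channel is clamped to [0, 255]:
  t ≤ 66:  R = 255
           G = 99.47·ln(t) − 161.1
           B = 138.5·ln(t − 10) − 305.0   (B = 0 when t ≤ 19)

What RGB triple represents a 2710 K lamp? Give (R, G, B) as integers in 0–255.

t = 2710/100 = 27.1; the t ≤ 66 branch applies.
R = 255 by definition for t ≤ 66.
G = 99.47·ln 27.1 − 161.1 = 99.47·3.2995 − 161.1 = 167.105.
B = 138.5·ln(27.1 − 10) − 305.0 = 138.5·ln 17.1 − 305.0 = 138.5·2.8391 − 305.0 = 88.212.
Rounded: (255, 167, 88).

(255, 167, 88)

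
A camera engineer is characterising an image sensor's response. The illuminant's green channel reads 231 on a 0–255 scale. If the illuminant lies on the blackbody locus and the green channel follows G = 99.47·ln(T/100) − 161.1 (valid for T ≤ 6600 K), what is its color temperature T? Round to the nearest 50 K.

ln t = (231 + 161.1) / 99.47 = 3.9419.
t = e^3.9419 = 51.516.
T = 100·t = 5152 K → 5150 K to the nearest 50 K.

5150 K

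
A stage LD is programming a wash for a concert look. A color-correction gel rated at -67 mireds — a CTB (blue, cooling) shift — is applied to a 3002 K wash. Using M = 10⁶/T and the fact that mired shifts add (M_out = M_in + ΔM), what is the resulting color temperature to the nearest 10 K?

M_in = 10⁶/3002 = 333.11 mireds.
M_out = 333.11 + (-67) = 266.11 mireds.
T_out = 10⁶/266.11 = 3757.8 K → 3760 K.

3760 K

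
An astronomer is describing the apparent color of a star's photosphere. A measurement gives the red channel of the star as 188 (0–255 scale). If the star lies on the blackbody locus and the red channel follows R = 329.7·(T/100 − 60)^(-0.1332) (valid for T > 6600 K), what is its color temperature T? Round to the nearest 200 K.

(t − 60)^(-0.1332) = 188/329.7 = 0.57022.
t − 60 = 0.57022^(1/-0.1332) = 0.57022^(-7.508) = 67.848, so t = 127.848.
T = 100·t = 12785 K → 12800 K to the nearest 200 K.

12800 K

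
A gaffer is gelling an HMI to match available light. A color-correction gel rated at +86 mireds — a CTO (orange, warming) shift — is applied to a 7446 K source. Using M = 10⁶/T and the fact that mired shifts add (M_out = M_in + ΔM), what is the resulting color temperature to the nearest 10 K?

M_in = 10⁶/7446 = 134.30 mireds.
M_out = 134.30 + (+86) = 220.30 mireds.
T_out = 10⁶/220.30 = 4539.3 K → 4540 K.

4540 K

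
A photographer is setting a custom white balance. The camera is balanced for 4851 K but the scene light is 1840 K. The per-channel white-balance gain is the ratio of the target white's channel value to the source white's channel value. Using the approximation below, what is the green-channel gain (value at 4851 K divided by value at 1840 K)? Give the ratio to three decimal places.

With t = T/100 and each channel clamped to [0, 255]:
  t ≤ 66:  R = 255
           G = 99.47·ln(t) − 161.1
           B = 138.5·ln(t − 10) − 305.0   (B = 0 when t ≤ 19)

1.750

At 1840 K (t = 18.4):
  G = 99.47·ln 18.4 − 161.1 = 99.47·2.9124 − 161.1 = 128.592.
At 4851 K (t = 48.51):
  G = 99.47·ln 48.51 − 161.1 = 99.47·3.8818 − 161.1 = 225.020.
Gain = 225.020 / 128.592 = 1.7499 → 1.750.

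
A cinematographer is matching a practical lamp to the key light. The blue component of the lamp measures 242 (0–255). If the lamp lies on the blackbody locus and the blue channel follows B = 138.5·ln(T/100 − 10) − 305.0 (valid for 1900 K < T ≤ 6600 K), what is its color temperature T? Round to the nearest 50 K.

ln(t − 10) = (242 + 305.0) / 138.5 = 3.9495.
t − 10 = e^3.9495 = 51.907, so t = 61.907.
T = 100·t = 6191 K → 6200 K to the nearest 50 K.

6200 K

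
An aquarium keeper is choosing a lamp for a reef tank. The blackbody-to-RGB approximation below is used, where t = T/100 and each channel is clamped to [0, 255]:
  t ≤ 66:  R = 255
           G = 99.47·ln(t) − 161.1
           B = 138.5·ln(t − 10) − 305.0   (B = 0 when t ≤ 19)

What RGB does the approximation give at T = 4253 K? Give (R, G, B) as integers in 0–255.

t = 4253/100 = 42.53; the t ≤ 66 branch applies.
R = 255 by definition for t ≤ 66.
G = 99.47·ln 42.53 − 161.1 = 99.47·3.7502 − 161.1 = 211.933.
B = 138.5·ln(42.53 − 10) − 305.0 = 138.5·ln 32.53 − 305.0 = 138.5·3.4822 − 305.0 = 177.280.
Rounded: (255, 212, 177).

(255, 212, 177)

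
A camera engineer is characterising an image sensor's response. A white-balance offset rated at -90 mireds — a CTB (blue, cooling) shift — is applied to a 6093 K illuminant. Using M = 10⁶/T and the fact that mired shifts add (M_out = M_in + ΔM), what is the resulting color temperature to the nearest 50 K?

13500 K

M_in = 10⁶/6093 = 164.12 mireds.
M_out = 164.12 + (-90) = 74.12 mireds.
T_out = 10⁶/74.12 = 13491.1 K → 13500 K.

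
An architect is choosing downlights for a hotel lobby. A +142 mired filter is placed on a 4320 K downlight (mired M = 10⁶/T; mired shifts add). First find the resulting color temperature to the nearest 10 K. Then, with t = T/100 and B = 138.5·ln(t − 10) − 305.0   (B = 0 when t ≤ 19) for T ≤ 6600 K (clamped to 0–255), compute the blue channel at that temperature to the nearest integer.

M_in = 10⁶/4320 = 231.48; M_out = 231.48 + (+142) = 373.48.
T_out = 10⁶/373.48 = 2677.5 K → 2680 K; t = 26.8.
B = 138.5·ln(26.8 − 10) − 305.0 = 138.5·ln 16.8 − 305.0 = 138.5·2.8214 − 305.0 = 85.761.
Rounded: 86.

86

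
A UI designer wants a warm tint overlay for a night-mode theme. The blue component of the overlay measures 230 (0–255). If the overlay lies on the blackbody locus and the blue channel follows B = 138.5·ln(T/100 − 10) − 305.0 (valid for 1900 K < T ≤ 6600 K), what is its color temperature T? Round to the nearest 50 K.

ln(t − 10) = (230 + 305.0) / 138.5 = 3.8628.
t − 10 = e^3.8628 = 47.599, so t = 57.599.
T = 100·t = 5760 K → 5750 K to the nearest 50 K.

5750 K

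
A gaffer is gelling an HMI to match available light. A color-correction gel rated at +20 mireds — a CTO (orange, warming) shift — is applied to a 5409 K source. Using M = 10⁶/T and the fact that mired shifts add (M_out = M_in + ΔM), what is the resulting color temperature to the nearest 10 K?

4880 K

M_in = 10⁶/5409 = 184.88 mireds.
M_out = 184.88 + (+20) = 204.88 mireds.
T_out = 10⁶/204.88 = 4881.0 K → 4880 K.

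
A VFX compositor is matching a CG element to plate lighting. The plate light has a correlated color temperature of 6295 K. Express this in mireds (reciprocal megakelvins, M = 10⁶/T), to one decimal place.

M = 10⁶ / 6295 = 158.856 → 158.9 mireds.

158.9 mireds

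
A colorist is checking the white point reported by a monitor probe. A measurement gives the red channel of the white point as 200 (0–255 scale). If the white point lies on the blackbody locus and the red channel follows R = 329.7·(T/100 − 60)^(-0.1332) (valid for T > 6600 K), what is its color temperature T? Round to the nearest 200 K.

(t − 60)^(-0.1332) = 200/329.7 = 0.60661.
t − 60 = 0.60661^(1/-0.1332) = 0.60661^(-7.508) = 42.638, so t = 102.638.
T = 100·t = 10264 K → 10200 K to the nearest 200 K.

10200 K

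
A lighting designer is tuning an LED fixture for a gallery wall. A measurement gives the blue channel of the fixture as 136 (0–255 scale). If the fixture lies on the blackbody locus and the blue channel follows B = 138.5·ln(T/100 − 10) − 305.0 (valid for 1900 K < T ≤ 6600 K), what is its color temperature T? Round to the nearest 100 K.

3400 K

ln(t − 10) = (136 + 305.0) / 138.5 = 3.1841.
t − 10 = e^3.1841 = 24.146, so t = 34.146.
T = 100·t = 3415 K → 3400 K to the nearest 100 K.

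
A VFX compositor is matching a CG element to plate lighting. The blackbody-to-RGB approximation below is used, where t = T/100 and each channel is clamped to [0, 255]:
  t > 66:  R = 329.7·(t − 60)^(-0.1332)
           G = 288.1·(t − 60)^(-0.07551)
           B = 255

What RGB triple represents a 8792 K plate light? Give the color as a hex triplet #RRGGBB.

t = 8792/100 = 87.92; the t > 66 branch applies.
R = 329.7·(87.92 − 60)^(-0.1332) = 329.7·27.92^(-0.1332) = 329.7·0.64181 = 211.604.
G = 288.1·(87.92 − 60)^(-0.07551) = 288.1·27.92^(-0.07551) = 288.1·0.77771 = 224.059.
B = 255 by definition for t > 66.
Rounded: (212, 224, 255).
In hex: #D4E0FF.

#D4E0FF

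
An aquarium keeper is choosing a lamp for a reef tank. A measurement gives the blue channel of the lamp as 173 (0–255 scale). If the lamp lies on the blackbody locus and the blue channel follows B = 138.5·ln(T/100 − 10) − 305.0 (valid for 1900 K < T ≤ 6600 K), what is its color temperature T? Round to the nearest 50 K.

ln(t − 10) = (173 + 305.0) / 138.5 = 3.4513.
t − 10 = e^3.4513 = 31.540, so t = 41.540.
T = 100·t = 4154 K → 4150 K to the nearest 50 K.

4150 K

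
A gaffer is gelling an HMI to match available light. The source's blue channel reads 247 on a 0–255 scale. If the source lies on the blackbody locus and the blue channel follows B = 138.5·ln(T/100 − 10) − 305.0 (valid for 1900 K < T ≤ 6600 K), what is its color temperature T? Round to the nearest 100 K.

ln(t − 10) = (247 + 305.0) / 138.5 = 3.9856.
t − 10 = e^3.9856 = 53.815, so t = 63.815.
T = 100·t = 6382 K → 6400 K to the nearest 100 K.

6400 K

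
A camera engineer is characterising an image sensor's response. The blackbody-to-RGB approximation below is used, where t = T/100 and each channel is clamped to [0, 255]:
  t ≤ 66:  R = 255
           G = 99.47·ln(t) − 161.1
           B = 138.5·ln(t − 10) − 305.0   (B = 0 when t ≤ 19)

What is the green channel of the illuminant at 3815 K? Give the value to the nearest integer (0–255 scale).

t = 3815/100 = 38.15; the t ≤ 66 branch applies.
G = 99.47·ln 38.15 − 161.1 = 99.47·3.6415 − 161.1 = 201.123.
Rounded: 201.

201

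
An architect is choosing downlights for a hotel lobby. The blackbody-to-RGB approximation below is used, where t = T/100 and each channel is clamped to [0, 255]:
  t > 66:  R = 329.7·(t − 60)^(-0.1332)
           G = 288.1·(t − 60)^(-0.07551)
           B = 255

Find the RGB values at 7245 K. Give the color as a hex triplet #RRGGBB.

#ECEEFF

t = 7245/100 = 72.45; the t > 66 branch applies.
R = 329.7·(72.45 − 60)^(-0.1332) = 329.7·12.45^(-0.1332) = 329.7·0.71470 = 235.636.
G = 288.1·(72.45 − 60)^(-0.07551) = 288.1·12.45^(-0.07551) = 288.1·0.82662 = 238.148.
B = 255 by definition for t > 66.
Rounded: (236, 238, 255).
In hex: #ECEEFF.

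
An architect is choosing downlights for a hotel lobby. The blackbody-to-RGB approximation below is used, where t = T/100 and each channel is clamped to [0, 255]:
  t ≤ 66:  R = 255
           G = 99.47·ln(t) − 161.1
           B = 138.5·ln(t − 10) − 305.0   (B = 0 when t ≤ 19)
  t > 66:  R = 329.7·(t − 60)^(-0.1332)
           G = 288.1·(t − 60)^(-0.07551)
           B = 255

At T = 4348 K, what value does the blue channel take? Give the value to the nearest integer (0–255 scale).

t = 4348/100 = 43.48; the t ≤ 66 branch applies.
B = 138.5·ln(43.48 − 10) − 305.0 = 138.5·ln 33.48 − 305.0 = 138.5·3.5109 − 305.0 = 181.266.
Rounded: 181.

181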